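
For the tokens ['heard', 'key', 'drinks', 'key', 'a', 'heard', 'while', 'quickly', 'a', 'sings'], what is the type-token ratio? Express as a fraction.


Tokens: 10
Unique types: ('a', 'drinks', 'heard', 'key', 'quickly', 'sings', 'while') = 7
TTR = 7/10
Already in lowest terms.

7/10


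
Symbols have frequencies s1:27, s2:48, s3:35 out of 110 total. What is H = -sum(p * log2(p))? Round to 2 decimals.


Computing entropy H = -sum(p_i * log2(p_i)):
  s1: p = 27/110 = 0.2455, -p*log2(p) = 0.4974
  s2: p = 48/110 = 0.4364, -p*log2(p) = 0.5221
  s3: p = 35/110 = 0.3182, -p*log2(p) = 0.5257
H = sum of terms = 1.5452
Rounded to 2 decimals: 1.55

1.55


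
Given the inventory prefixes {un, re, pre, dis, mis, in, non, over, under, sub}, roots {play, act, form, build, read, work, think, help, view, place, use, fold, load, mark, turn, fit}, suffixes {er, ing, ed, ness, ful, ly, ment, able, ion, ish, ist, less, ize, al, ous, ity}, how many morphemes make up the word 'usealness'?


Segmenting 'usealness' against the inventory:
  'use' -> root (morpheme 1)
  'al' -> suffix (morpheme 2)
  'ness' -> suffix (morpheme 3)
Total morphemes: 3

3


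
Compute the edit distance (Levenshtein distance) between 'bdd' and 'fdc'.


Building DP table for s1='bdd' (len 3) and s2='fdc' (len 3):
       f  d  c
    0  1  2  3
  b 1  1  2  3
  d 2  2  1  2
  d 3  3  2  2
Edit distance = dp[3][3] = 2

2


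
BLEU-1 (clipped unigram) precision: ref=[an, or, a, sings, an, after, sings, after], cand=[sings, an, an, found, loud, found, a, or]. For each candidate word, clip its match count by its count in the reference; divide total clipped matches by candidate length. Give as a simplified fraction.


Reference word counts: {'a': 1, 'after': 2, 'an': 2, 'or': 1, 'sings': 2}
Checking each candidate word (with clipping):
  'sings' -> in reference (ref count 2, used 1/2) -> match (matches: 1)
  'an' -> in reference (ref count 2, used 1/2) -> match (matches: 2)
  'an' -> in reference (ref count 2, used 2/2) -> match (matches: 3)
  'found' -> not in reference -> no match (matches: 3)
  'loud' -> not in reference -> no match (matches: 3)
  'found' -> not in reference -> no match (matches: 3)
  'a' -> in reference (ref count 1, used 1/1) -> match (matches: 4)
  'or' -> in reference (ref count 1, used 1/1) -> match (matches: 5)
Clipped matches: 5, Candidate length: 8
Precision = 5/8

5/8


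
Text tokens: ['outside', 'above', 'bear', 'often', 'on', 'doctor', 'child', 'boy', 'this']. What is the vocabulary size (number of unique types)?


Listing all tokens and tracking unique types:
  Token 1: 'outside' -> NEW (unique so far: 1)
  Token 2: 'above' -> NEW (unique so far: 2)
  Token 3: 'bear' -> NEW (unique so far: 3)
  Token 4: 'often' -> NEW (unique so far: 4)
  Token 5: 'on' -> NEW (unique so far: 5)
  Token 6: 'doctor' -> NEW (unique so far: 6)
  Token 7: 'child' -> NEW (unique so far: 7)
  Token 8: 'boy' -> NEW (unique so far: 8)
  Token 9: 'this' -> NEW (unique so far: 9)
Unique types: ('above', 'bear', 'boy', 'child', 'doctor', 'often', 'on', 'outside', 'this')
Vocabulary size: 9

9


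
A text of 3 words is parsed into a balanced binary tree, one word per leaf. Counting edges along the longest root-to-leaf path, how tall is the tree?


In a balanced binary tree with n leaves the deepest leaf is ceil(log2(n)) edges below the root.
log2(3) = 1.5850
ceil(1.5850) = 2
height (edges) = 2

2


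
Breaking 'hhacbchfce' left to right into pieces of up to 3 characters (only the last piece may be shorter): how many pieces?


'hhacbchfce' has 10 characters.
Chunking with max size 3:
  Chunk 1: 'hha' (positions 0-2)
  Chunk 2: 'cbc' (positions 3-5)
  Chunk 3: 'hfc' (positions 6-8)
  Chunk 4: 'e' (positions 9-9)
Total chunks: ceil(10 / 3) = 4

4


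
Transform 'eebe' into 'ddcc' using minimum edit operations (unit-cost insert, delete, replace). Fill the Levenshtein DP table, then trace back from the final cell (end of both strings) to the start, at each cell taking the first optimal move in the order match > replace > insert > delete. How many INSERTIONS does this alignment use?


Edit distance = 4. Backtracking from cell (4, 4) with preference match > replace > insert > delete,
then listing the resulting alignment 'eebe' -> 'ddcc' left to right:
  Step 1: replace e->d
  Step 2: replace e->d
  Step 3: replace b->c
  Step 4: replace e->c
Total insertions: 0

0


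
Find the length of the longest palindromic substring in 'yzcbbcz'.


Scanning 'yzcbbcz' for palindromic substrings.
Substring at positions 1-6: 'zcbbcz'.
Check: reverse('zcbbcz') = 'zcbbcz' -> palindrome confirmed.
Neighbouring characters ('y' / '-') break symmetry, so it cannot extend further.
No longer palindromic substring exists; longest length = 6

6


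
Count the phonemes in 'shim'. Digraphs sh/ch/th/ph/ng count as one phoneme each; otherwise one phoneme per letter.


Parsing 'shim' greedily, digraphs first:
  'sh' -> digraph (1 consonant phoneme) (phonemes so far: 1)
  'i' -> vowel phoneme (phonemes so far: 2)
  'm' -> consonant phoneme (phonemes so far: 3)
Total phonemes: 3

3


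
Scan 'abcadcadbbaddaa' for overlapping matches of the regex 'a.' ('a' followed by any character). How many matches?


Pattern: a. means 'a' followed by any character.
Scanning 'abcadcadbbaddaa' position-by-position:
  Pos 0: window 'ab' -> MATCH
  Pos 1: window 'bc' -> no
  Pos 2: window 'ca' -> no
  Pos 3: window 'ad' -> MATCH
  Pos 4: window 'dc' -> no
  Pos 5: window 'ca' -> no
  Pos 6: window 'ad' -> MATCH
  Pos 7: window 'db' -> no
  Pos 8: window 'bb' -> no
  Pos 9: window 'ba' -> no
  Pos 10: window 'ad' -> MATCH
  Pos 11: window 'dd' -> no
  Pos 12: window 'da' -> no
  Pos 13: window 'aa' -> MATCH
  Pos 14: window 'a' -> no
Total matches: 5

5


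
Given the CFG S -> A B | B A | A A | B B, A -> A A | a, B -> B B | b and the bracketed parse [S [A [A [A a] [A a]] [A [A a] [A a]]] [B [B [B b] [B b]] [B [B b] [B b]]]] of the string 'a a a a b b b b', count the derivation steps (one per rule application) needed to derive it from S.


Every bracketed nonterminal node [X ...] in the tree is produced by exactly one rule application.
Reading the tree off as a leftmost derivation:
  Step 1: S  =>  A B   (applied S -> A B)
  Step 2: A B  =>  A A B   (applied A -> A A)
  Step 3: A A B  =>  A A A B   (applied A -> A A)
  Step 4: A A A B  =>  a A A B   (applied A -> a)
  Step 5: a A A B  =>  a a A B   (applied A -> a)
  Step 6: a a A B  =>  a a A A B   (applied A -> A A)
  Step 7: a a A A B  =>  a a a A B   (applied A -> a)
  Step 8: a a a A B  =>  a a a a B   (applied A -> a)
  Step 9: a a a a B  =>  a a a a B B   (applied B -> B B)
  Step 10: a a a a B B  =>  a a a a B B B   (applied B -> B B)
  Step 11: a a a a B B B  =>  a a a a b B B   (applied B -> b)
  Step 12: a a a a b B B  =>  a a a a b b B   (applied B -> b)
  Step 13: a a a a b b B  =>  a a a a b b B B   (applied B -> B B)
  Step 14: a a a a b b B B  =>  a a a a b b b B   (applied B -> b)
  Step 15: a a a a b b b B  =>  a a a a b b b b   (applied B -> b)
Final yield: a a a a b b b b
Total rewrite steps: 15

15


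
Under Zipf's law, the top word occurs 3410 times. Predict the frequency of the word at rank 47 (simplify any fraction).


Zipf's law: freq(rank) = f1 / rank
f1 = 3410, rank = 47
freq = 3410 / 47
GCD(3410, 47) = 1
Simplified: 3410/47

3410/47


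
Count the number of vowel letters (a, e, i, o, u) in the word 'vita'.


Scanning each character of 'vita':
  Position 1: 'v' -> consonant (running count: 0)
  Position 2: 'i' -> vowel (running count: 1)
  Position 3: 't' -> consonant (running count: 1)
  Position 4: 'a' -> vowel (running count: 2)
Total vowels: 2

2


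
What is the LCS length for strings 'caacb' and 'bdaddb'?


DP table for LCS of 'caacb' and 'bdaddb':
       b  d  a  d  d  b
    0  0  0  0  0  0  0
  c 0  0  0  0  0  0  0
  a 0  0  0  1  1  1  1
  a 0  0  0  1  1  1  1
  c 0  0  0  1  1  1  1
  b 0  1  1  1  1  1  2
LCS: 'ab'
LCS length = 2

2


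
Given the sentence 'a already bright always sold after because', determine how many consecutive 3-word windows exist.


Word trigrams from [7] words:
  Trigram 1: (a already bright)
  Trigram 2: (already bright always)
  Trigram 3: (bright always sold)
  Trigram 4: (always sold after)
  Trigram 5: (sold after because)
Total word trigrams: 7 - 2 = 5

5


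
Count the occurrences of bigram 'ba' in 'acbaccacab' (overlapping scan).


Scanning 'acbaccacab' for bigram 'ba':
  Position 0: 'ac' -> no
  Position 1: 'cb' -> no
  Position 2: 'ba' -> MATCH
  Position 3: 'ac' -> no
  Position 4: 'cc' -> no
  Position 5: 'ca' -> no
  Position 6: 'ac' -> no
  Position 7: 'ca' -> no
  Position 8: 'ab' -> no
Total matches: 1

1


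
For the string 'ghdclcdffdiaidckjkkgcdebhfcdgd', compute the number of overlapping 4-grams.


String 'ghdclcdffdiaidckjkkgcdebhfcdgd' has length L = 30.
Number of overlapping n-grams = L - n + 1
Substituting: 30 - 4 + 1 = 27

27


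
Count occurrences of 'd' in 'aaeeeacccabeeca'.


Scanning 'aaeeeacccabeeca' for 'd':
  No matches found.
Total occurrences of 'd': 0

0


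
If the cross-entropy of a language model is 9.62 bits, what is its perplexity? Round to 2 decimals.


Perplexity formula: PP = 2^H
H = 9.62
PP = 2^9.62
Decompose: 2^9.62 = 2^9 * 2^0.62
2^9 = 512, 2^0.62 ~ 1.5368752
PP ~ 512 * 1.5368752 = 786.8801024
Rounded to 2 decimals: 786.88

786.88


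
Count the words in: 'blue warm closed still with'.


Counting words by splitting on spaces:
  Word 1: 'blue'
  Word 2: 'warm'
  Word 3: 'closed'
  Word 4: 'still'
  Word 5: 'with'
Total words: 5

5


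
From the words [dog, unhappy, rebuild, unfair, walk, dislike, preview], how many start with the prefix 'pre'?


Checking each word for prefix 'pre':
  'dog' -> no (count: 0)
  'unhappy' -> no (count: 0)
  'rebuild' -> no (count: 0)
  'unfair' -> no (count: 0)
  'walk' -> no (count: 0)
  'dislike' -> no (count: 0)
  'preview' -> YES, starts with 'pre' (count: 1)
Total with prefix 'pre': 1

1


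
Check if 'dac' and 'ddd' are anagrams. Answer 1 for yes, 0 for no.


Sort characters of 'dac': 'acd'
Sort characters of 'ddd': 'ddd'
Sorted forms differ -> they are NOT anagrams
Result: 0

0


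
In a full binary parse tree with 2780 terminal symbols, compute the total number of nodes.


Leaf nodes (terminals): 2780
Internal nodes = n - 1 = 2780 - 1 = 2779
Total = leaves + internal = 2780 + 2779 = 5559

5559


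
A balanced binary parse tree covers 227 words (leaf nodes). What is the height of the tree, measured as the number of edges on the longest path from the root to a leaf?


In a balanced binary tree with n leaves the deepest leaf is ceil(log2(n)) edges below the root.
log2(227) = 7.8265
ceil(7.8265) = 8
height (edges) = 8

8


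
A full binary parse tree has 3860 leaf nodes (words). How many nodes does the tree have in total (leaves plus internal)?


Leaf nodes (terminals): 3860
Internal nodes = n - 1 = 3860 - 1 = 3859
Total = leaves + internal = 3860 + 3859 = 7719

7719


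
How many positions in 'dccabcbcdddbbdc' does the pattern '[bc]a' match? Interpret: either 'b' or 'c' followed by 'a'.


Pattern: [bc]a means either 'b' or 'c' followed by 'a'.
Scanning 'dccabcbcdddbbdc' position-by-position:
  Pos 0: window 'dc' -> no
  Pos 1: window 'cc' -> no
  Pos 2: window 'ca' -> MATCH
  Pos 3: window 'ab' -> no
  Pos 4: window 'bc' -> no
  Pos 5: window 'cb' -> no
  Pos 6: window 'bc' -> no
  Pos 7: window 'cd' -> no
  Pos 8: window 'dd' -> no
  Pos 9: window 'dd' -> no
  Pos 10: window 'db' -> no
  Pos 11: window 'bb' -> no
  Pos 12: window 'bd' -> no
  Pos 13: window 'dc' -> no
  Pos 14: window 'c' -> no
Total matches: 1

1


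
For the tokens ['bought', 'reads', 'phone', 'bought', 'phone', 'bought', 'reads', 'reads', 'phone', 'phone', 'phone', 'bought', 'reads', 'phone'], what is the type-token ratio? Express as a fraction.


Tokens: 14
Unique types: ('bought', 'phone', 'reads') = 3
TTR = 3/14
Already in lowest terms.

3/14


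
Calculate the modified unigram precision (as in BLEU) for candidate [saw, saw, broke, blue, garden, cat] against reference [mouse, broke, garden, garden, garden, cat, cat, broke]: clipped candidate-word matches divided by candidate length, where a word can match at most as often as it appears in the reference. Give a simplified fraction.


Reference word counts: {'broke': 2, 'cat': 2, 'garden': 3, 'mouse': 1}
Checking each candidate word (with clipping):
  'saw' -> not in reference -> no match (matches: 0)
  'saw' -> not in reference -> no match (matches: 0)
  'broke' -> in reference (ref count 2, used 1/2) -> match (matches: 1)
  'blue' -> not in reference -> no match (matches: 1)
  'garden' -> in reference (ref count 3, used 1/3) -> match (matches: 2)
  'cat' -> in reference (ref count 2, used 1/2) -> match (matches: 3)
Clipped matches: 3, Candidate length: 6
Precision = 3/6 = 1/2

1/2


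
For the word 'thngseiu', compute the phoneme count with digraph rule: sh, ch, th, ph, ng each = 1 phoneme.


Parsing 'thngseiu' greedily, digraphs first:
  'th' -> digraph (1 consonant phoneme) (phonemes so far: 1)
  'ng' -> digraph (1 consonant phoneme) (phonemes so far: 2)
  's' -> consonant phoneme (phonemes so far: 3)
  'e' -> vowel phoneme (phonemes so far: 4)
  'i' -> vowel phoneme (phonemes so far: 5)
  'u' -> vowel phoneme (phonemes so far: 6)
Total phonemes: 6

6


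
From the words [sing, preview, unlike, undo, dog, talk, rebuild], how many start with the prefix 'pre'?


Checking each word for prefix 'pre':
  'sing' -> no (count: 0)
  'preview' -> YES, starts with 'pre' (count: 1)
  'unlike' -> no (count: 1)
  'undo' -> no (count: 1)
  'dog' -> no (count: 1)
  'talk' -> no (count: 1)
  'rebuild' -> no (count: 1)
Total with prefix 'pre': 1

1


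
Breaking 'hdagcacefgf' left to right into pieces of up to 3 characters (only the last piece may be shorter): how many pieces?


'hdagcacefgf' has 11 characters.
Chunking with max size 3:
  Chunk 1: 'hda' (positions 0-2)
  Chunk 2: 'gca' (positions 3-5)
  Chunk 3: 'cef' (positions 6-8)
  Chunk 4: 'gf' (positions 9-10)
Total chunks: ceil(11 / 3) = 4

4


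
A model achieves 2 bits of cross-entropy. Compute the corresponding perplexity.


Perplexity formula: PP = 2^H
H = 2
PP = 2^2
Steps: 2^1 = 2, 2^2 = 4
PP = 4

4


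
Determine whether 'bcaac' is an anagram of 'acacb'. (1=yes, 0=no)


Sort characters of 'bcaac': 'aabcc'
Sort characters of 'acacb': 'aabcc'
Sorted forms match -> they ARE anagrams
Result: 1

1


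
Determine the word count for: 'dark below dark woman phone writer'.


Counting words by splitting on spaces:
  Word 1: 'dark'
  Word 2: 'below'
  Word 3: 'dark'
  Word 4: 'woman'
  Word 5: 'phone'
  Word 6: 'writer'
Total words: 6

6


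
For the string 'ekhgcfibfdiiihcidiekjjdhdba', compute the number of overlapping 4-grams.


String 'ekhgcfibfdiiihcidiekjjdhdba' has length L = 27.
Number of overlapping n-grams = L - n + 1
Substituting: 27 - 4 + 1 = 24

24


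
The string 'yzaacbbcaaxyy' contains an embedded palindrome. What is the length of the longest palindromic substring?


Scanning 'yzaacbbcaaxyy' for palindromic substrings.
Substring at positions 2-9: 'aacbbcaa'.
Check: reverse('aacbbcaa') = 'aacbbcaa' -> palindrome confirmed.
Neighbouring characters ('z' / 'x') break symmetry, so it cannot extend further.
No longer palindromic substring exists; longest length = 8

8


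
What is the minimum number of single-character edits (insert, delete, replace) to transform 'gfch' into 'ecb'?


Building DP table for s1='gfch' (len 4) and s2='ecb' (len 3):
       e  c  b
    0  1  2  3
  g 1  1  2  3
  f 2  2  2  3
  c 3  3  2  3
  h 4  4  3  3
Edit distance = dp[4][3] = 3

3


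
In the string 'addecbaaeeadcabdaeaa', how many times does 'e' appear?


Scanning 'addecbaaeeadcabdaeaa' for 'e':
  Position 3: 'e' -> MATCH (count: 1)
  Position 8: 'e' -> MATCH (count: 2)
  Position 9: 'e' -> MATCH (count: 3)
  Position 17: 'e' -> MATCH (count: 4)
Total occurrences of 'e': 4

4


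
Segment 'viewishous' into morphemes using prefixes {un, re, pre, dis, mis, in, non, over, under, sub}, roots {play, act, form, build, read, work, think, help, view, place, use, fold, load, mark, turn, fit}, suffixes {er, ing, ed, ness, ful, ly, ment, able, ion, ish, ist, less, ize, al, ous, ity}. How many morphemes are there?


Segmenting 'viewishous' against the inventory:
  'view' -> root (morpheme 1)
  'ish' -> suffix (morpheme 2)
  'ous' -> suffix (morpheme 3)
Total morphemes: 3

3


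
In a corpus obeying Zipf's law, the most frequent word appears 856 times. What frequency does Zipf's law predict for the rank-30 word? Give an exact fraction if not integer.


Zipf's law: freq(rank) = f1 / rank
f1 = 856, rank = 30
freq = 856 / 30
GCD(856, 30) = 2
Simplified: 428/15

428/15


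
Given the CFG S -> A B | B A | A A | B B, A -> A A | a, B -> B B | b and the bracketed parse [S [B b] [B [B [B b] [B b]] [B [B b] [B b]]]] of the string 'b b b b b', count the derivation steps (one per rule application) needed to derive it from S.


Every bracketed nonterminal node [X ...] in the tree is produced by exactly one rule application.
Reading the tree off as a leftmost derivation:
  Step 1: S  =>  B B   (applied S -> B B)
  Step 2: B B  =>  b B   (applied B -> b)
  Step 3: b B  =>  b B B   (applied B -> B B)
  Step 4: b B B  =>  b B B B   (applied B -> B B)
  Step 5: b B B B  =>  b b B B   (applied B -> b)
  Step 6: b b B B  =>  b b b B   (applied B -> b)
  Step 7: b b b B  =>  b b b B B   (applied B -> B B)
  Step 8: b b b B B  =>  b b b b B   (applied B -> b)
  Step 9: b b b b B  =>  b b b b b   (applied B -> b)
Final yield: b b b b b
Total rewrite steps: 9

9


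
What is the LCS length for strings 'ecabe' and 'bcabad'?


DP table for LCS of 'ecabe' and 'bcabad':
       b  c  a  b  a  d
    0  0  0  0  0  0  0
  e 0  0  0  0  0  0  0
  c 0  0  1  1  1  1  1
  a 0  0  1  2  2  2  2
  b 0  1  1  2  3  3  3
  e 0  1  1  2  3  3  3
LCS: 'cab'
LCS length = 3

3


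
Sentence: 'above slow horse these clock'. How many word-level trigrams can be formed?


Word trigrams from [5] words:
  Trigram 1: (above slow horse)
  Trigram 2: (slow horse these)
  Trigram 3: (horse these clock)
Total word trigrams: 5 - 2 = 3

3


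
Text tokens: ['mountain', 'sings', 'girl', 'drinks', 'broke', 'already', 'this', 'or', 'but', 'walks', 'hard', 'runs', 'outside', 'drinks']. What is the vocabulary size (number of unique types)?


Listing all tokens and tracking unique types:
  Token 1: 'mountain' -> NEW (unique so far: 1)
  Token 2: 'sings' -> NEW (unique so far: 2)
  Token 3: 'girl' -> NEW (unique so far: 3)
  Token 4: 'drinks' -> NEW (unique so far: 4)
  Token 5: 'broke' -> NEW (unique so far: 5)
  Token 6: 'already' -> NEW (unique so far: 6)
  Token 7: 'this' -> NEW (unique so far: 7)
  Token 8: 'or' -> NEW (unique so far: 8)
  Token 9: 'but' -> NEW (unique so far: 9)
  Token 10: 'walks' -> NEW (unique so far: 10)
  Token 11: 'hard' -> NEW (unique so far: 11)
  Token 12: 'runs' -> NEW (unique so far: 12)
  Token 13: 'outside' -> NEW (unique so far: 13)
  Token 14: 'drinks' -> duplicate (unique so far: 13)
Unique types: ('already', 'broke', 'but', 'drinks', 'girl', 'hard', 'mountain', 'or', 'outside', 'runs', 'sings', 'this', 'walks')
Vocabulary size: 13

13


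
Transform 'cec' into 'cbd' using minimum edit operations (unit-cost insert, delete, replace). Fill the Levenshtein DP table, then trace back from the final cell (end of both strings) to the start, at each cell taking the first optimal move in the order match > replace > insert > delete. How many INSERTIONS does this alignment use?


Edit distance = 2. Backtracking from cell (3, 3) with preference match > replace > insert > delete,
then listing the resulting alignment 'cec' -> 'cbd' left to right:
  Step 1: keep 'c'
  Step 2: replace e->b
  Step 3: replace c->d
Total insertions: 0

0


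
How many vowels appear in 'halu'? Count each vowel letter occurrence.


Scanning each character of 'halu':
  Position 1: 'h' -> consonant (running count: 0)
  Position 2: 'a' -> vowel (running count: 1)
  Position 3: 'l' -> consonant (running count: 1)
  Position 4: 'u' -> vowel (running count: 2)
Total vowels: 2

2


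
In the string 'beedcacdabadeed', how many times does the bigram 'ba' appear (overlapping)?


Scanning 'beedcacdabadeed' for bigram 'ba':
  Position 0: 'be' -> no
  Position 1: 'ee' -> no
  Position 2: 'ed' -> no
  Position 3: 'dc' -> no
  Position 4: 'ca' -> no
  Position 5: 'ac' -> no
  Position 6: 'cd' -> no
  Position 7: 'da' -> no
  Position 8: 'ab' -> no
  Position 9: 'ba' -> MATCH
  Position 10: 'ad' -> no
  Position 11: 'de' -> no
  Position 12: 'ee' -> no
  Position 13: 'ed' -> no
Total matches: 1

1


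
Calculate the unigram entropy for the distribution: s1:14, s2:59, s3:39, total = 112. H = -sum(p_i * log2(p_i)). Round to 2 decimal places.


Computing entropy H = -sum(p_i * log2(p_i)):
  s1: p = 14/112 = 0.1250, -p*log2(p) = 0.3750
  s2: p = 59/112 = 0.5268, -p*log2(p) = 0.4871
  s3: p = 39/112 = 0.3482, -p*log2(p) = 0.5300
H = sum of terms = 1.3921
Rounded to 2 decimals: 1.39

1.39


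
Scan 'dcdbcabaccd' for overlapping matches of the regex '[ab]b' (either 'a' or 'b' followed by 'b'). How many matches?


Pattern: [ab]b means either 'a' or 'b' followed by 'b'.
Scanning 'dcdbcabaccd' position-by-position:
  Pos 0: window 'dc' -> no
  Pos 1: window 'cd' -> no
  Pos 2: window 'db' -> no
  Pos 3: window 'bc' -> no
  Pos 4: window 'ca' -> no
  Pos 5: window 'ab' -> MATCH
  Pos 6: window 'ba' -> no
  Pos 7: window 'ac' -> no
  Pos 8: window 'cc' -> no
  Pos 9: window 'cd' -> no
  Pos 10: window 'd' -> no
Total matches: 1

1


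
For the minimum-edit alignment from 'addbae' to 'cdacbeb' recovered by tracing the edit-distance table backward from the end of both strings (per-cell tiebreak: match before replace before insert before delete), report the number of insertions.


Edit distance = 5. Backtracking from cell (6, 7) with preference match > replace > insert > delete,
then listing the resulting alignment 'addbae' -> 'cdacbeb' left to right:
  Step 1: replace a->c
  Step 2: keep 'd'
  Step 3: insert 'a' [insertion #1]
  Step 4: replace d->c
  Step 5: keep 'b'
  Step 6: replace a->e
  Step 7: replace e->b
Total insertions: 1

1


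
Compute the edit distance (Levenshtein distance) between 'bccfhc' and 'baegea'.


Building DP table for s1='bccfhc' (len 6) and s2='baegea' (len 6):
       b  a  e  g  e  a
    0  1  2  3  4  5  6
  b 1  0  1  2  3  4  5
  c 2  1  1  2  3  4  5
  c 3  2  2  2  3  4  5
  f 4  3  3  3  3  4  5
  h 5  4  4  4  4  4  5
  c 6  5  5  5  5  5  5
Edit distance = dp[6][6] = 5

5


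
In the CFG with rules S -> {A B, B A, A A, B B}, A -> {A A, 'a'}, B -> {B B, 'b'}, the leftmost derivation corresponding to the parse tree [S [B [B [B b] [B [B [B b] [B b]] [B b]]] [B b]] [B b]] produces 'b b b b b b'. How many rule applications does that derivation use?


Every bracketed nonterminal node [X ...] in the tree is produced by exactly one rule application.
Reading the tree off as a leftmost derivation:
  Step 1: S  =>  B B   (applied S -> B B)
  Step 2: B B  =>  B B B   (applied B -> B B)
  Step 3: B B B  =>  B B B B   (applied B -> B B)
  Step 4: B B B B  =>  b B B B   (applied B -> b)
  Step 5: b B B B  =>  b B B B B   (applied B -> B B)
  Step 6: b B B B B  =>  b B B B B B   (applied B -> B B)
  Step 7: b B B B B B  =>  b b B B B B   (applied B -> b)
  Step 8: b b B B B B  =>  b b b B B B   (applied B -> b)
  Step 9: b b b B B B  =>  b b b b B B   (applied B -> b)
  Step 10: b b b b B B  =>  b b b b b B   (applied B -> b)
  Step 11: b b b b b B  =>  b b b b b b   (applied B -> b)
Final yield: b b b b b b
Total rewrite steps: 11

11


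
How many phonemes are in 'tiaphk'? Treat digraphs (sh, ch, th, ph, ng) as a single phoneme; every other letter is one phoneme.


Parsing 'tiaphk' greedily, digraphs first:
  't' -> consonant phoneme (phonemes so far: 1)
  'i' -> vowel phoneme (phonemes so far: 2)
  'a' -> vowel phoneme (phonemes so far: 3)
  'ph' -> digraph (1 consonant phoneme) (phonemes so far: 4)
  'k' -> consonant phoneme (phonemes so far: 5)
Total phonemes: 5

5


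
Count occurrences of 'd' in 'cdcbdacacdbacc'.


Scanning 'cdcbdacacdbacc' for 'd':
  Position 1: 'd' -> MATCH (count: 1)
  Position 4: 'd' -> MATCH (count: 2)
  Position 9: 'd' -> MATCH (count: 3)
Total occurrences of 'd': 3

3


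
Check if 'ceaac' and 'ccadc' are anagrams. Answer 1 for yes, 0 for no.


Sort characters of 'ceaac': 'aacce'
Sort characters of 'ccadc': 'acccd'
Sorted forms differ -> they are NOT anagrams
Result: 0

0


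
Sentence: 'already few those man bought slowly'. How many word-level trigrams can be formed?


Word trigrams from [6] words:
  Trigram 1: (already few those)
  Trigram 2: (few those man)
  Trigram 3: (those man bought)
  Trigram 4: (man bought slowly)
Total word trigrams: 6 - 2 = 4

4


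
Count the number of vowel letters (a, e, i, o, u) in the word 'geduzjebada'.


Scanning each character of 'geduzjebada':
  Position 1: 'g' -> consonant (running count: 0)
  Position 2: 'e' -> vowel (running count: 1)
  Position 3: 'd' -> consonant (running count: 1)
  Position 4: 'u' -> vowel (running count: 2)
  Position 5: 'z' -> consonant (running count: 2)
  Position 6: 'j' -> consonant (running count: 2)
  Position 7: 'e' -> vowel (running count: 3)
  Position 8: 'b' -> consonant (running count: 3)
  Position 9: 'a' -> vowel (running count: 4)
  Position 10: 'd' -> consonant (running count: 4)
  Position 11: 'a' -> vowel (running count: 5)
Total vowels: 5

5


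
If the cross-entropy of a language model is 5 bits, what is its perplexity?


Perplexity formula: PP = 2^H
H = 5
PP = 2^5
Steps: 2^1 = 2, 2^2 = 4, 2^3 = 8, 2^4 = 16, 2^5 = 32
PP = 32

32


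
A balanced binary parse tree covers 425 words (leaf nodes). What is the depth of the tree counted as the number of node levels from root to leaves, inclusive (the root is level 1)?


In a balanced binary tree with n leaves the deepest leaf is ceil(log2(n)) edges below the root,
so counting node levels inclusive of root and leaves gives ceil(log2(n)) + 1 levels.
log2(425) = 8.7313
ceil(8.7313) = 9
levels = 9 + 1 = 10

10


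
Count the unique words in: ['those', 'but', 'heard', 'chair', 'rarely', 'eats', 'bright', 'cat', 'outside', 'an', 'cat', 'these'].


Listing all tokens and tracking unique types:
  Token 1: 'those' -> NEW (unique so far: 1)
  Token 2: 'but' -> NEW (unique so far: 2)
  Token 3: 'heard' -> NEW (unique so far: 3)
  Token 4: 'chair' -> NEW (unique so far: 4)
  Token 5: 'rarely' -> NEW (unique so far: 5)
  Token 6: 'eats' -> NEW (unique so far: 6)
  Token 7: 'bright' -> NEW (unique so far: 7)
  Token 8: 'cat' -> NEW (unique so far: 8)
  Token 9: 'outside' -> NEW (unique so far: 9)
  Token 10: 'an' -> NEW (unique so far: 10)
  Token 11: 'cat' -> duplicate (unique so far: 10)
  Token 12: 'these' -> NEW (unique so far: 11)
Unique types: ('an', 'bright', 'but', 'cat', 'chair', 'eats', 'heard', 'outside', 'rarely', 'these', 'those')
Vocabulary size: 11

11


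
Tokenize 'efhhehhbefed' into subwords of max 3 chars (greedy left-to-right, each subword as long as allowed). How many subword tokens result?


'efhhehhbefed' has 12 characters.
Chunking with max size 3:
  Chunk 1: 'efh' (positions 0-2)
  Chunk 2: 'heh' (positions 3-5)
  Chunk 3: 'hbe' (positions 6-8)
  Chunk 4: 'fed' (positions 9-11)
Total chunks: ceil(12 / 3) = 4

4


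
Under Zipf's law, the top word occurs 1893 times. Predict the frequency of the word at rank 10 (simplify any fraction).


Zipf's law: freq(rank) = f1 / rank
f1 = 1893, rank = 10
freq = 1893 / 10
GCD(1893, 10) = 1
Simplified: 1893/10

1893/10


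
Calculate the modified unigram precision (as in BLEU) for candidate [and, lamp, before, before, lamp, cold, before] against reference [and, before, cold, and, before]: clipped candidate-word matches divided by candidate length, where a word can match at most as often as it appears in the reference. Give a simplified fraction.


Reference word counts: {'and': 2, 'before': 2, 'cold': 1}
Checking each candidate word (with clipping):
  'and' -> in reference (ref count 2, used 1/2) -> match (matches: 1)
  'lamp' -> not in reference -> no match (matches: 1)
  'before' -> in reference (ref count 2, used 1/2) -> match (matches: 2)
  'before' -> in reference (ref count 2, used 2/2) -> match (matches: 3)
  'lamp' -> not in reference -> no match (matches: 3)
  'cold' -> in reference (ref count 1, used 1/1) -> match (matches: 4)
  'before' -> ref count 2 already used up (2/2) -> clipped, no match (matches: 4)
Clipped matches: 4, Candidate length: 7
Precision = 4/7

4/7


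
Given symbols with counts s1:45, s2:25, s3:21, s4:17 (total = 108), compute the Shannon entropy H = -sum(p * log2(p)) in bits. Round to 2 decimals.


Computing entropy H = -sum(p_i * log2(p_i)):
  s1: p = 45/108 = 0.4167, -p*log2(p) = 0.5263
  s2: p = 25/108 = 0.2315, -p*log2(p) = 0.4887
  s3: p = 21/108 = 0.1944, -p*log2(p) = 0.4594
  s4: p = 17/108 = 0.1574, -p*log2(p) = 0.4199
H = sum of terms = 1.8943
Rounded to 2 decimals: 1.89

1.89


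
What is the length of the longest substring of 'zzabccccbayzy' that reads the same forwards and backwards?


Scanning 'zzabccccbayzy' for palindromic substrings.
Substring at positions 2-9: 'abccccba'.
Check: reverse('abccccba') = 'abccccba' -> palindrome confirmed.
Neighbouring characters ('z' / 'y') break symmetry, so it cannot extend further.
No longer palindromic substring exists; longest length = 8

8


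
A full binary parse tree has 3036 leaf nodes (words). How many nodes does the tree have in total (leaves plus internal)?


Leaf nodes (terminals): 3036
Internal nodes = n - 1 = 3036 - 1 = 3035
Total = leaves + internal = 3036 + 3035 = 6071

6071


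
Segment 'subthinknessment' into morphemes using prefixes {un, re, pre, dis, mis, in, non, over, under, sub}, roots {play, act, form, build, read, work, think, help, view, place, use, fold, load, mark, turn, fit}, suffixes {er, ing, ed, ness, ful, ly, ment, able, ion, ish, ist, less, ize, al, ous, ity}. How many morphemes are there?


Segmenting 'subthinknessment' against the inventory:
  'sub' -> prefix (morpheme 1)
  'think' -> root (morpheme 2)
  'ness' -> suffix (morpheme 3)
  'ment' -> suffix (morpheme 4)
Total morphemes: 4

4


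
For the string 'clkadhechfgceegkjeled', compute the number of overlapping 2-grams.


String 'clkadhechfgceegkjeled' has length L = 21.
Number of overlapping n-grams = L - n + 1
Substituting: 21 - 2 + 1 = 20

20


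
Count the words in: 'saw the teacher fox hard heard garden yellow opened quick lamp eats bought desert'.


Counting words by splitting on spaces:
  Word 1: 'saw'
  Word 2: 'the'
  Word 3: 'teacher'
  Word 4: 'fox'
  Word 5: 'hard'
  Word 6: 'heard'
  Word 7: 'garden'
  Word 8: 'yellow'
  Word 9: 'opened'
  Word 10: 'quick'
  Word 11: 'lamp'
  Word 12: 'eats'
  Word 13: 'bought'
  Word 14: 'desert'
Total words: 14

14


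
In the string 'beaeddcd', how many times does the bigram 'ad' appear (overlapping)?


Scanning 'beaeddcd' for bigram 'ad':
  Position 0: 'be' -> no
  Position 1: 'ea' -> no
  Position 2: 'ae' -> no
  Position 3: 'ed' -> no
  Position 4: 'dd' -> no
  Position 5: 'dc' -> no
  Position 6: 'cd' -> no
Total matches: 0

0


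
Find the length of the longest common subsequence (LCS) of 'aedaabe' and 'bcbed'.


DP table for LCS of 'aedaabe' and 'bcbed':
       b  c  b  e  d
    0  0  0  0  0  0
  a 0  0  0  0  0  0
  e 0  0  0  0  1  1
  d 0  0  0  0  1  2
  a 0  0  0  0  1  2
  a 0  0  0  0  1  2
  b 0  1  1  1  1  2
  e 0  1  1  1  2  2
LCS: 'ed'
LCS length = 2

2


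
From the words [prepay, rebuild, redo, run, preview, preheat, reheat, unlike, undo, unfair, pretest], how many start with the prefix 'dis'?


Checking each word for prefix 'dis':
  'prepay' -> no (count: 0)
  'rebuild' -> no (count: 0)
  'redo' -> no (count: 0)
  'run' -> no (count: 0)
  'preview' -> no (count: 0)
  'preheat' -> no (count: 0)
  'reheat' -> no (count: 0)
  'unlike' -> no (count: 0)
  'undo' -> no (count: 0)
  'unfair' -> no (count: 0)
  'pretest' -> no (count: 0)
Total with prefix 'dis': 0

0


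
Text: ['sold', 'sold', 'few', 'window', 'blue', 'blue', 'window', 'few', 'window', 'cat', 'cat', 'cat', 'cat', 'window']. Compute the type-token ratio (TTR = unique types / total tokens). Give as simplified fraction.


Tokens: 14
Unique types: ('blue', 'cat', 'few', 'sold', 'window') = 5
TTR = 5/14
Already in lowest terms.

5/14


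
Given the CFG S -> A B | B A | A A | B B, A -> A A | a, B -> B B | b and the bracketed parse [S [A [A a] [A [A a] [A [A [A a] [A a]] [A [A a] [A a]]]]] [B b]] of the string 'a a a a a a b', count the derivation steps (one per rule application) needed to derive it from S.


Every bracketed nonterminal node [X ...] in the tree is produced by exactly one rule application.
Reading the tree off as a leftmost derivation:
  Step 1: S  =>  A B   (applied S -> A B)
  Step 2: A B  =>  A A B   (applied A -> A A)
  Step 3: A A B  =>  a A B   (applied A -> a)
  Step 4: a A B  =>  a A A B   (applied A -> A A)
  Step 5: a A A B  =>  a a A B   (applied A -> a)
  Step 6: a a A B  =>  a a A A B   (applied A -> A A)
  Step 7: a a A A B  =>  a a A A A B   (applied A -> A A)
  Step 8: a a A A A B  =>  a a a A A B   (applied A -> a)
  Step 9: a a a A A B  =>  a a a a A B   (applied A -> a)
  Step 10: a a a a A B  =>  a a a a A A B   (applied A -> A A)
  Step 11: a a a a A A B  =>  a a a a a A B   (applied A -> a)
  Step 12: a a a a a A B  =>  a a a a a a B   (applied A -> a)
  Step 13: a a a a a a B  =>  a a a a a a b   (applied B -> b)
Final yield: a a a a a a b
Total rewrite steps: 13

13


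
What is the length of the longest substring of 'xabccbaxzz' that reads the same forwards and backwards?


Scanning 'xabccbaxzz' for palindromic substrings.
Substring at positions 0-7: 'xabccbax'.
Check: reverse('xabccbax') = 'xabccbax' -> palindrome confirmed.
Neighbouring characters ('-' / 'z') break symmetry, so it cannot extend further.
No longer palindromic substring exists; longest length = 8

8


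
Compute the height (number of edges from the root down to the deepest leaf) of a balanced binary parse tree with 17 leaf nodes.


In a balanced binary tree with n leaves the deepest leaf is ceil(log2(n)) edges below the root.
log2(17) = 4.0875
ceil(4.0875) = 5
height (edges) = 5

5


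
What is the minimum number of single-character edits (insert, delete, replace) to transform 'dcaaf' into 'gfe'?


Building DP table for s1='dcaaf' (len 5) and s2='gfe' (len 3):
       g  f  e
    0  1  2  3
  d 1  1  2  3
  c 2  2  2  3
  a 3  3  3  3
  a 4  4  4  4
  f 5  5  4  5
Edit distance = dp[5][3] = 5

5


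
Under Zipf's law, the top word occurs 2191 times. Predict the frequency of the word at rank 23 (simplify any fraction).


Zipf's law: freq(rank) = f1 / rank
f1 = 2191, rank = 23
freq = 2191 / 23
GCD(2191, 23) = 1
Simplified: 2191/23

2191/23


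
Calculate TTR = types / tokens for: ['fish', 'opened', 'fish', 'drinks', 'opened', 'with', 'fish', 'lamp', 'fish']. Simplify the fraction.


Tokens: 9
Unique types: ('drinks', 'fish', 'lamp', 'opened', 'with') = 5
TTR = 5/9
Already in lowest terms.

5/9


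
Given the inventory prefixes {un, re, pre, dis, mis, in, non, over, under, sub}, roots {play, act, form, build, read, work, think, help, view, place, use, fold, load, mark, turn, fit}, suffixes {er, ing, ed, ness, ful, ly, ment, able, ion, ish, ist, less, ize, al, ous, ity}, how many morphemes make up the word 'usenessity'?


Segmenting 'usenessity' against the inventory:
  'use' -> root (morpheme 1)
  'ness' -> suffix (morpheme 2)
  'ity' -> suffix (morpheme 3)
Total morphemes: 3

3


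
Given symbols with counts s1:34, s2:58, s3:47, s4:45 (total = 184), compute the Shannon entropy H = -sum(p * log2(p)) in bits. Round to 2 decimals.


Computing entropy H = -sum(p_i * log2(p_i)):
  s1: p = 34/184 = 0.1848, -p*log2(p) = 0.4501
  s2: p = 58/184 = 0.3152, -p*log2(p) = 0.5250
  s3: p = 47/184 = 0.2554, -p*log2(p) = 0.5029
  s4: p = 45/184 = 0.2446, -p*log2(p) = 0.4969
H = sum of terms = 1.9749
Rounded to 2 decimals: 1.97

1.97


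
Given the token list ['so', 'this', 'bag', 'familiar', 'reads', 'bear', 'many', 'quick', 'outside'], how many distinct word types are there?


Listing all tokens and tracking unique types:
  Token 1: 'so' -> NEW (unique so far: 1)
  Token 2: 'this' -> NEW (unique so far: 2)
  Token 3: 'bag' -> NEW (unique so far: 3)
  Token 4: 'familiar' -> NEW (unique so far: 4)
  Token 5: 'reads' -> NEW (unique so far: 5)
  Token 6: 'bear' -> NEW (unique so far: 6)
  Token 7: 'many' -> NEW (unique so far: 7)
  Token 8: 'quick' -> NEW (unique so far: 8)
  Token 9: 'outside' -> NEW (unique so far: 9)
Unique types: ('bag', 'bear', 'familiar', 'many', 'outside', 'quick', 'reads', 'so', 'this')
Vocabulary size: 9

9


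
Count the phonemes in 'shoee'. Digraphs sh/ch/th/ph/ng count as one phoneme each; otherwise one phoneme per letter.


Parsing 'shoee' greedily, digraphs first:
  'sh' -> digraph (1 consonant phoneme) (phonemes so far: 1)
  'o' -> vowel phoneme (phonemes so far: 2)
  'e' -> vowel phoneme (phonemes so far: 3)
  'e' -> vowel phoneme (phonemes so far: 4)
Total phonemes: 4

4


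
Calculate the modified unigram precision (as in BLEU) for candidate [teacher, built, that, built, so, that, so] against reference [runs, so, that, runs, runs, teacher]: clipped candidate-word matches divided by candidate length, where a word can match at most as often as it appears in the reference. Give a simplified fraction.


Reference word counts: {'runs': 3, 'so': 1, 'teacher': 1, 'that': 1}
Checking each candidate word (with clipping):
  'teacher' -> in reference (ref count 1, used 1/1) -> match (matches: 1)
  'built' -> not in reference -> no match (matches: 1)
  'that' -> in reference (ref count 1, used 1/1) -> match (matches: 2)
  'built' -> not in reference -> no match (matches: 2)
  'so' -> in reference (ref count 1, used 1/1) -> match (matches: 3)
  'that' -> ref count 1 already used up (1/1) -> clipped, no match (matches: 3)
  'so' -> ref count 1 already used up (1/1) -> clipped, no match (matches: 3)
Clipped matches: 3, Candidate length: 7
Precision = 3/7

3/7


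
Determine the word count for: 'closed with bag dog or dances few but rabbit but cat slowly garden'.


Counting words by splitting on spaces:
  Word 1: 'closed'
  Word 2: 'with'
  Word 3: 'bag'
  Word 4: 'dog'
  Word 5: 'or'
  Word 6: 'dances'
  Word 7: 'few'
  Word 8: 'but'
  Word 9: 'rabbit'
  Word 10: 'but'
  Word 11: 'cat'
  Word 12: 'slowly'
  Word 13: 'garden'
Total words: 13

13


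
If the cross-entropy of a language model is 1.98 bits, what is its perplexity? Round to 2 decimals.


Perplexity formula: PP = 2^H
H = 1.98
PP = 2^1.98
Decompose: 2^1.98 = 2^1 * 2^0.98
2^1 = 2, 2^0.98 ~ 1.9724654
PP ~ 2 * 1.9724654 = 3.9449308
Rounded to 2 decimals: 3.94

3.94


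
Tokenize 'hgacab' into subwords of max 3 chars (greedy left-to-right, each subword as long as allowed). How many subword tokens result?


'hgacab' has 6 characters.
Chunking with max size 3:
  Chunk 1: 'hga' (positions 0-2)
  Chunk 2: 'cab' (positions 3-5)
Total chunks: ceil(6 / 3) = 2

2


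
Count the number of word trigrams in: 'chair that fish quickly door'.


Word trigrams from [5] words:
  Trigram 1: (chair that fish)
  Trigram 2: (that fish quickly)
  Trigram 3: (fish quickly door)
Total word trigrams: 5 - 2 = 3

3


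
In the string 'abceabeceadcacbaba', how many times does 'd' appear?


Scanning 'abceabeceadcacbaba' for 'd':
  Position 10: 'd' -> MATCH (count: 1)
Total occurrences of 'd': 1

1


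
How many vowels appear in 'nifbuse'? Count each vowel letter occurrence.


Scanning each character of 'nifbuse':
  Position 1: 'n' -> consonant (running count: 0)
  Position 2: 'i' -> vowel (running count: 1)
  Position 3: 'f' -> consonant (running count: 1)
  Position 4: 'b' -> consonant (running count: 1)
  Position 5: 'u' -> vowel (running count: 2)
  Position 6: 's' -> consonant (running count: 2)
  Position 7: 'e' -> vowel (running count: 3)
Total vowels: 3

3
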